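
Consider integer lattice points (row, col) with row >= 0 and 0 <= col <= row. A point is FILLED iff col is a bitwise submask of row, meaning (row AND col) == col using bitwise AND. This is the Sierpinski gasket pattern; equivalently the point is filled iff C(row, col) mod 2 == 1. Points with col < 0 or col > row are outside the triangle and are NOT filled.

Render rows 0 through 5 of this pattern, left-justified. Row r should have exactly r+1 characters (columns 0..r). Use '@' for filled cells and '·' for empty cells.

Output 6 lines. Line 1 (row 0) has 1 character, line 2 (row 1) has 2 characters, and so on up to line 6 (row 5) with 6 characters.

r0=0: @
r1=1: @@
r2=10: @·@
r3=11: @@@@
r4=100: @···@
r5=101: @@··@@

Answer: @
@@
@·@
@@@@
@···@
@@··@@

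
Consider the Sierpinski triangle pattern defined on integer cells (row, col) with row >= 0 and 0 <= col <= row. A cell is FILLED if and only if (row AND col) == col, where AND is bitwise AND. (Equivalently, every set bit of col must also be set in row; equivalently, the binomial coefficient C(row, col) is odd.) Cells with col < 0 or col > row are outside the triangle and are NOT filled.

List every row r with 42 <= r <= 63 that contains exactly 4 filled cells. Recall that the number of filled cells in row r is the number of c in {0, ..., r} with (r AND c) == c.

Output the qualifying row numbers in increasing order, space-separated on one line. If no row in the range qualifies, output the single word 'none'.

Answer: 48

Derivation:
Row r has 2^popcount(r) filled cells, so we need popcount(r) = log2(4) = 2.
Scan r = 42..63 and keep those with exactly 2 one-bits:
r=42=101010 popcount=3 -> skip
r=43=101011 popcount=4 -> skip
r=44=101100 popcount=3 -> skip
r=45=101101 popcount=4 -> skip
r=46=101110 popcount=4 -> skip
r=47=101111 popcount=5 -> skip
r=48=110000 popcount=2 -> KEEP
r=49=110001 popcount=3 -> skip
r=50=110010 popcount=3 -> skip
r=51=110011 popcount=4 -> skip
r=52=110100 popcount=3 -> skip
r=53=110101 popcount=4 -> skip
r=54=110110 popcount=4 -> skip
r=55=110111 popcount=5 -> skip
r=56=111000 popcount=3 -> skip
r=57=111001 popcount=4 -> skip
r=58=111010 popcount=4 -> skip
r=59=111011 popcount=5 -> skip
r=60=111100 popcount=4 -> skip
r=61=111101 popcount=5 -> skip
r=62=111110 popcount=5 -> skip
r=63=111111 popcount=6 -> skip
Kept rows: 48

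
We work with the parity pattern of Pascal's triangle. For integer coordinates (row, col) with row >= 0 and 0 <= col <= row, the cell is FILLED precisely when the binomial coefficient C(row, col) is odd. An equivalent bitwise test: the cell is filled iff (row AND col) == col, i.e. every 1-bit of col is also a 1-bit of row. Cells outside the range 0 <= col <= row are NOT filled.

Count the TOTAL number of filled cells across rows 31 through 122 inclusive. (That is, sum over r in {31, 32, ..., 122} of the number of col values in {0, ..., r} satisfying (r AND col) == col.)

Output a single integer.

Answer: 1624

Derivation:
r31=11111 pc5: +32 =32
r32=100000 pc1: +2 =34
r33=100001 pc2: +4 =38
r34=100010 pc2: +4 =42
r35=100011 pc3: +8 =50
r36=100100 pc2: +4 =54
r37=100101 pc3: +8 =62
r38=100110 pc3: +8 =70
r39=100111 pc4: +16 =86
r40=101000 pc2: +4 =90
r41=101001 pc3: +8 =98
r42=101010 pc3: +8 =106
r43=101011 pc4: +16 =122
r44=101100 pc3: +8 =130
r45=101101 pc4: +16 =146
r46=101110 pc4: +16 =162
r47=101111 pc5: +32 =194
r48=110000 pc2: +4 =198
r49=110001 pc3: +8 =206
r50=110010 pc3: +8 =214
r51=110011 pc4: +16 =230
r52=110100 pc3: +8 =238
r53=110101 pc4: +16 =254
r54=110110 pc4: +16 =270
r55=110111 pc5: +32 =302
r56=111000 pc3: +8 =310
r57=111001 pc4: +16 =326
r58=111010 pc4: +16 =342
r59=111011 pc5: +32 =374
r60=111100 pc4: +16 =390
r61=111101 pc5: +32 =422
r62=111110 pc5: +32 =454
r63=111111 pc6: +64 =518
r64=1000000 pc1: +2 =520
r65=1000001 pc2: +4 =524
r66=1000010 pc2: +4 =528
r67=1000011 pc3: +8 =536
r68=1000100 pc2: +4 =540
r69=1000101 pc3: +8 =548
r70=1000110 pc3: +8 =556
r71=1000111 pc4: +16 =572
r72=1001000 pc2: +4 =576
r73=1001001 pc3: +8 =584
r74=1001010 pc3: +8 =592
r75=1001011 pc4: +16 =608
r76=1001100 pc3: +8 =616
r77=1001101 pc4: +16 =632
r78=1001110 pc4: +16 =648
r79=1001111 pc5: +32 =680
r80=1010000 pc2: +4 =684
r81=1010001 pc3: +8 =692
r82=1010010 pc3: +8 =700
r83=1010011 pc4: +16 =716
r84=1010100 pc3: +8 =724
r85=1010101 pc4: +16 =740
r86=1010110 pc4: +16 =756
r87=1010111 pc5: +32 =788
r88=1011000 pc3: +8 =796
r89=1011001 pc4: +16 =812
r90=1011010 pc4: +16 =828
r91=1011011 pc5: +32 =860
r92=1011100 pc4: +16 =876
r93=1011101 pc5: +32 =908
r94=1011110 pc5: +32 =940
r95=1011111 pc6: +64 =1004
r96=1100000 pc2: +4 =1008
r97=1100001 pc3: +8 =1016
r98=1100010 pc3: +8 =1024
r99=1100011 pc4: +16 =1040
r100=1100100 pc3: +8 =1048
r101=1100101 pc4: +16 =1064
r102=1100110 pc4: +16 =1080
r103=1100111 pc5: +32 =1112
r104=1101000 pc3: +8 =1120
r105=1101001 pc4: +16 =1136
r106=1101010 pc4: +16 =1152
r107=1101011 pc5: +32 =1184
r108=1101100 pc4: +16 =1200
r109=1101101 pc5: +32 =1232
r110=1101110 pc5: +32 =1264
r111=1101111 pc6: +64 =1328
r112=1110000 pc3: +8 =1336
r113=1110001 pc4: +16 =1352
r114=1110010 pc4: +16 =1368
r115=1110011 pc5: +32 =1400
r116=1110100 pc4: +16 =1416
r117=1110101 pc5: +32 =1448
r118=1110110 pc5: +32 =1480
r119=1110111 pc6: +64 =1544
r120=1111000 pc4: +16 =1560
r121=1111001 pc5: +32 =1592
r122=1111010 pc5: +32 =1624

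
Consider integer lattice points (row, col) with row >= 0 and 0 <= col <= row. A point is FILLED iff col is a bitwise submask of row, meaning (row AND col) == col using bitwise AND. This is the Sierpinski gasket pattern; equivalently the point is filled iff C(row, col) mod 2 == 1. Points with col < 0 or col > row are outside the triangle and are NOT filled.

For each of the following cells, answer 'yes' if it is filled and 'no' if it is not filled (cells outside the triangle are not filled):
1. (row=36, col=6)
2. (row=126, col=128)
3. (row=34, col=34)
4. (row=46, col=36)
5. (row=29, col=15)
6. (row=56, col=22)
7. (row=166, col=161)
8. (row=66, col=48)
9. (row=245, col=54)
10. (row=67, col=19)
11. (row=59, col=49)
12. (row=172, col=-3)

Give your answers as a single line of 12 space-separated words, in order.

Answer: no no yes yes no no no no no no yes no

Derivation:
(36,6): row=0b100100, col=0b110, row AND col = 0b100 = 4; 4 != 6 -> empty
(126,128): col outside [0, 126] -> not filled
(34,34): row=0b100010, col=0b100010, row AND col = 0b100010 = 34; 34 == 34 -> filled
(46,36): row=0b101110, col=0b100100, row AND col = 0b100100 = 36; 36 == 36 -> filled
(29,15): row=0b11101, col=0b1111, row AND col = 0b1101 = 13; 13 != 15 -> empty
(56,22): row=0b111000, col=0b10110, row AND col = 0b10000 = 16; 16 != 22 -> empty
(166,161): row=0b10100110, col=0b10100001, row AND col = 0b10100000 = 160; 160 != 161 -> empty
(66,48): row=0b1000010, col=0b110000, row AND col = 0b0 = 0; 0 != 48 -> empty
(245,54): row=0b11110101, col=0b110110, row AND col = 0b110100 = 52; 52 != 54 -> empty
(67,19): row=0b1000011, col=0b10011, row AND col = 0b11 = 3; 3 != 19 -> empty
(59,49): row=0b111011, col=0b110001, row AND col = 0b110001 = 49; 49 == 49 -> filled
(172,-3): col outside [0, 172] -> not filled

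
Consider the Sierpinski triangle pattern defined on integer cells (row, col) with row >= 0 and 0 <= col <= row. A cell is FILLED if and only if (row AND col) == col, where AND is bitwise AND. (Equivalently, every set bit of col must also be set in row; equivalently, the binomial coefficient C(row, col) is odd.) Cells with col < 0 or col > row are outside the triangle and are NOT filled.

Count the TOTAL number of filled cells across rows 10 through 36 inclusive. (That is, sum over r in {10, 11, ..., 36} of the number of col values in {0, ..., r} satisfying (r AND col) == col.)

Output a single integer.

r10=1010 pc2: +4 =4
r11=1011 pc3: +8 =12
r12=1100 pc2: +4 =16
r13=1101 pc3: +8 =24
r14=1110 pc3: +8 =32
r15=1111 pc4: +16 =48
r16=10000 pc1: +2 =50
r17=10001 pc2: +4 =54
r18=10010 pc2: +4 =58
r19=10011 pc3: +8 =66
r20=10100 pc2: +4 =70
r21=10101 pc3: +8 =78
r22=10110 pc3: +8 =86
r23=10111 pc4: +16 =102
r24=11000 pc2: +4 =106
r25=11001 pc3: +8 =114
r26=11010 pc3: +8 =122
r27=11011 pc4: +16 =138
r28=11100 pc3: +8 =146
r29=11101 pc4: +16 =162
r30=11110 pc4: +16 =178
r31=11111 pc5: +32 =210
r32=100000 pc1: +2 =212
r33=100001 pc2: +4 =216
r34=100010 pc2: +4 =220
r35=100011 pc3: +8 =228
r36=100100 pc2: +4 =232

Answer: 232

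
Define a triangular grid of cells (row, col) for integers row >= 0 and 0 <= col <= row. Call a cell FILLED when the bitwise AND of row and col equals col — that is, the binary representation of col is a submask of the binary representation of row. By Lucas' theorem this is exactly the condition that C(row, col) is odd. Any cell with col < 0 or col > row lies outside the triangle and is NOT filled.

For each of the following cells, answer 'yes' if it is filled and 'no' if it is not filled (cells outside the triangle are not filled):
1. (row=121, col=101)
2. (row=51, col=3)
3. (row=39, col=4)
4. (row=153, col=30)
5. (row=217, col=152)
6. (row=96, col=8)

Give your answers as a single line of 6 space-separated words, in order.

Answer: no yes yes no yes no

Derivation:
(121,101): row=0b1111001, col=0b1100101, row AND col = 0b1100001 = 97; 97 != 101 -> empty
(51,3): row=0b110011, col=0b11, row AND col = 0b11 = 3; 3 == 3 -> filled
(39,4): row=0b100111, col=0b100, row AND col = 0b100 = 4; 4 == 4 -> filled
(153,30): row=0b10011001, col=0b11110, row AND col = 0b11000 = 24; 24 != 30 -> empty
(217,152): row=0b11011001, col=0b10011000, row AND col = 0b10011000 = 152; 152 == 152 -> filled
(96,8): row=0b1100000, col=0b1000, row AND col = 0b0 = 0; 0 != 8 -> empty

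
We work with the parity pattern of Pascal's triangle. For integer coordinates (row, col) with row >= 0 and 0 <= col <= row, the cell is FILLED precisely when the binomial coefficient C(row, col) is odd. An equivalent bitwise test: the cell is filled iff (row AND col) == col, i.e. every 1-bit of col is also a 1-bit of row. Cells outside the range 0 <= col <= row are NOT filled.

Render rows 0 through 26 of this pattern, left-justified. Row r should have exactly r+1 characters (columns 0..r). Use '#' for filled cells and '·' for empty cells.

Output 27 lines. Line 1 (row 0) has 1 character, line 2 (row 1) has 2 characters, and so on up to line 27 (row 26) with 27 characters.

Answer: #
##
#·#
####
#···#
##··##
#·#·#·#
########
#·······#
##······##
#·#·····#·#
####····####
#···#···#···#
##··##··##··##
#·#·#·#·#·#·#·#
################
#···············#
##··············##
#·#·············#·#
####············####
#···#···········#···#
##··##··········##··##
#·#·#·#·········#·#·#·#
########········########
#·······#·······#·······#
##······##······##······##
#·#·····#·#·····#·#·····#·#

Derivation:
r0=0: #
r1=1: ##
r2=10: #·#
r3=11: ####
r4=100: #···#
r5=101: ##··##
r6=110: #·#·#·#
r7=111: ########
r8=1000: #·······#
r9=1001: ##······##
r10=1010: #·#·····#·#
r11=1011: ####····####
r12=1100: #···#···#···#
r13=1101: ##··##··##··##
r14=1110: #·#·#·#·#·#·#·#
r15=1111: ################
r16=10000: #···············#
r17=10001: ##··············##
r18=10010: #·#·············#·#
r19=10011: ####············####
r20=10100: #···#···········#···#
r21=10101: ##··##··········##··##
r22=10110: #·#·#·#·········#·#·#·#
r23=10111: ########········########
r24=11000: #·······#·······#·······#
r25=11001: ##······##······##······##
r26=11010: #·#·····#·#·····#·#·····#·#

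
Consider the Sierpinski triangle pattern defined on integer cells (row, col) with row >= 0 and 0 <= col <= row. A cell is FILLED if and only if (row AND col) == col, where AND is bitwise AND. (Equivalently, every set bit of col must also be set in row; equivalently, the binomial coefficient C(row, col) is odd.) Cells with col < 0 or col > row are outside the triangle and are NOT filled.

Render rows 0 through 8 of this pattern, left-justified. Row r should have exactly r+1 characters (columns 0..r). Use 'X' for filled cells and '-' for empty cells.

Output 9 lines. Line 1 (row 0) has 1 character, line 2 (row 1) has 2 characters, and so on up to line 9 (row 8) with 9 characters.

r0=0: X
r1=1: XX
r2=10: X-X
r3=11: XXXX
r4=100: X---X
r5=101: XX--XX
r6=110: X-X-X-X
r7=111: XXXXXXXX
r8=1000: X-------X

Answer: X
XX
X-X
XXXX
X---X
XX--XX
X-X-X-X
XXXXXXXX
X-------X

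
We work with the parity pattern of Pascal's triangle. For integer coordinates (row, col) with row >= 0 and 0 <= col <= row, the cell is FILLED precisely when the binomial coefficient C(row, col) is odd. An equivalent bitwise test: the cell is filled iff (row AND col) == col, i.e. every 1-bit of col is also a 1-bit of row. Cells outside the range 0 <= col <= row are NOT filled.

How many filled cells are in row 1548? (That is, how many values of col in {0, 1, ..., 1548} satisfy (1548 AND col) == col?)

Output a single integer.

Answer: 16

Derivation:
1548 in binary = 11000001100
popcount(1548) = number of 1-bits in 11000001100 = 4
A col c satisfies (1548 AND c) == c iff every set bit of c is also set in 1548; each of the 4 set bits of 1548 can independently be on or off in c.
count = 2^4 = 16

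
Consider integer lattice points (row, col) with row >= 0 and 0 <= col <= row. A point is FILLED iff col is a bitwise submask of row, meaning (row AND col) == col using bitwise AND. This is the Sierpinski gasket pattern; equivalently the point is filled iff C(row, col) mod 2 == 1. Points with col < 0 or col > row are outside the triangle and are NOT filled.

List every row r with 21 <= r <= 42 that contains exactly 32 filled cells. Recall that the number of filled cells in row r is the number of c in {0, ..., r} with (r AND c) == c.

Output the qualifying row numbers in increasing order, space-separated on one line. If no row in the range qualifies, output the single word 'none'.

Answer: 31

Derivation:
Row r has 2^popcount(r) filled cells, so we need popcount(r) = log2(32) = 5.
Scan r = 21..42 and keep those with exactly 5 one-bits:
r=21=10101 popcount=3 -> skip
r=22=10110 popcount=3 -> skip
r=23=10111 popcount=4 -> skip
r=24=11000 popcount=2 -> skip
r=25=11001 popcount=3 -> skip
r=26=11010 popcount=3 -> skip
r=27=11011 popcount=4 -> skip
r=28=11100 popcount=3 -> skip
r=29=11101 popcount=4 -> skip
r=30=11110 popcount=4 -> skip
r=31=11111 popcount=5 -> KEEP
r=32=100000 popcount=1 -> skip
r=33=100001 popcount=2 -> skip
r=34=100010 popcount=2 -> skip
r=35=100011 popcount=3 -> skip
r=36=100100 popcount=2 -> skip
r=37=100101 popcount=3 -> skip
r=38=100110 popcount=3 -> skip
r=39=100111 popcount=4 -> skip
r=40=101000 popcount=2 -> skip
r=41=101001 popcount=3 -> skip
r=42=101010 popcount=3 -> skip
Kept rows: 31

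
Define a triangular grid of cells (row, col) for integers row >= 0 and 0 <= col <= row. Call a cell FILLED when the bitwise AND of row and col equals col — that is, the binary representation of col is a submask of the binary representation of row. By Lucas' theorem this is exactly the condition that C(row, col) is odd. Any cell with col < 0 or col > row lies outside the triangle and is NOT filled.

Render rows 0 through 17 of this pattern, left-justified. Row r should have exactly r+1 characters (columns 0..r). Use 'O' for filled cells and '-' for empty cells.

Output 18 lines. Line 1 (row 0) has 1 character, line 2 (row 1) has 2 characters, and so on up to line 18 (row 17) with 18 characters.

r0=0: O
r1=1: OO
r2=10: O-O
r3=11: OOOO
r4=100: O---O
r5=101: OO--OO
r6=110: O-O-O-O
r7=111: OOOOOOOO
r8=1000: O-------O
r9=1001: OO------OO
r10=1010: O-O-----O-O
r11=1011: OOOO----OOOO
r12=1100: O---O---O---O
r13=1101: OO--OO--OO--OO
r14=1110: O-O-O-O-O-O-O-O
r15=1111: OOOOOOOOOOOOOOOO
r16=10000: O---------------O
r17=10001: OO--------------OO

Answer: O
OO
O-O
OOOO
O---O
OO--OO
O-O-O-O
OOOOOOOO
O-------O
OO------OO
O-O-----O-O
OOOO----OOOO
O---O---O---O
OO--OO--OO--OO
O-O-O-O-O-O-O-O
OOOOOOOOOOOOOOOO
O---------------O
OO--------------OO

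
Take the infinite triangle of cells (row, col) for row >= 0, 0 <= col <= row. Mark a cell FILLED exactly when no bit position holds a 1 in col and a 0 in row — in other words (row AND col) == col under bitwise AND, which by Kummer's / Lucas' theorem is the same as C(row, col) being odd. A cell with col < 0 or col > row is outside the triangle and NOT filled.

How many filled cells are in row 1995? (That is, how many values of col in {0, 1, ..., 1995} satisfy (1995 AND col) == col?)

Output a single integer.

1995 in binary = 11111001011
popcount(1995) = number of 1-bits in 11111001011 = 8
A col c satisfies (1995 AND c) == c iff every set bit of c is also set in 1995; each of the 8 set bits of 1995 can independently be on or off in c.
count = 2^8 = 256

Answer: 256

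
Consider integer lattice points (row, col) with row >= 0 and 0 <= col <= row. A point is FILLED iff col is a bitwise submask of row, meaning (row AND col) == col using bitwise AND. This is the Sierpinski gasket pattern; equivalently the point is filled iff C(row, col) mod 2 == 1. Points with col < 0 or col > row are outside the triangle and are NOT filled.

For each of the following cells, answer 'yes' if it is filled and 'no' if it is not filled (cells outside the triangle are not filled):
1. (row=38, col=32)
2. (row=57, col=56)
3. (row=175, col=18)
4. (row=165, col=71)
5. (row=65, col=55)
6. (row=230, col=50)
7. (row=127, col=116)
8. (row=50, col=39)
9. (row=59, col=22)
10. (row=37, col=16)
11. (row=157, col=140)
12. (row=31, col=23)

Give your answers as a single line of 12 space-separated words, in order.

(38,32): row=0b100110, col=0b100000, row AND col = 0b100000 = 32; 32 == 32 -> filled
(57,56): row=0b111001, col=0b111000, row AND col = 0b111000 = 56; 56 == 56 -> filled
(175,18): row=0b10101111, col=0b10010, row AND col = 0b10 = 2; 2 != 18 -> empty
(165,71): row=0b10100101, col=0b1000111, row AND col = 0b101 = 5; 5 != 71 -> empty
(65,55): row=0b1000001, col=0b110111, row AND col = 0b1 = 1; 1 != 55 -> empty
(230,50): row=0b11100110, col=0b110010, row AND col = 0b100010 = 34; 34 != 50 -> empty
(127,116): row=0b1111111, col=0b1110100, row AND col = 0b1110100 = 116; 116 == 116 -> filled
(50,39): row=0b110010, col=0b100111, row AND col = 0b100010 = 34; 34 != 39 -> empty
(59,22): row=0b111011, col=0b10110, row AND col = 0b10010 = 18; 18 != 22 -> empty
(37,16): row=0b100101, col=0b10000, row AND col = 0b0 = 0; 0 != 16 -> empty
(157,140): row=0b10011101, col=0b10001100, row AND col = 0b10001100 = 140; 140 == 140 -> filled
(31,23): row=0b11111, col=0b10111, row AND col = 0b10111 = 23; 23 == 23 -> filled

Answer: yes yes no no no no yes no no no yes yes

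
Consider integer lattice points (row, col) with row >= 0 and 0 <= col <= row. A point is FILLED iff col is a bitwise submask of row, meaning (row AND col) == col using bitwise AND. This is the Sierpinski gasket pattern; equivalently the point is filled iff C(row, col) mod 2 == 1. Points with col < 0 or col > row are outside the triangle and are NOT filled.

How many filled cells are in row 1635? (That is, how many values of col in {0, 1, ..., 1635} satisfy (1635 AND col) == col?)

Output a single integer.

1635 in binary = 11001100011
popcount(1635) = number of 1-bits in 11001100011 = 6
A col c satisfies (1635 AND c) == c iff every set bit of c is also set in 1635; each of the 6 set bits of 1635 can independently be on or off in c.
count = 2^6 = 64

Answer: 64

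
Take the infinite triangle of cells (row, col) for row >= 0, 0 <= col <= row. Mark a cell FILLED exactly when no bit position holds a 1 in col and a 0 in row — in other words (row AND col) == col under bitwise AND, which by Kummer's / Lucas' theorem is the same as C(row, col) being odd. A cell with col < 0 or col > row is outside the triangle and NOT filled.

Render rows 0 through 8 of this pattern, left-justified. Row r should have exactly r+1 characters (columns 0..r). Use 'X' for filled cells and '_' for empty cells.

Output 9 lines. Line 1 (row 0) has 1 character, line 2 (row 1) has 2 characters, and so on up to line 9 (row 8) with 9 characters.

Answer: X
XX
X_X
XXXX
X___X
XX__XX
X_X_X_X
XXXXXXXX
X_______X

Derivation:
r0=0: X
r1=1: XX
r2=10: X_X
r3=11: XXXX
r4=100: X___X
r5=101: XX__XX
r6=110: X_X_X_X
r7=111: XXXXXXXX
r8=1000: X_______X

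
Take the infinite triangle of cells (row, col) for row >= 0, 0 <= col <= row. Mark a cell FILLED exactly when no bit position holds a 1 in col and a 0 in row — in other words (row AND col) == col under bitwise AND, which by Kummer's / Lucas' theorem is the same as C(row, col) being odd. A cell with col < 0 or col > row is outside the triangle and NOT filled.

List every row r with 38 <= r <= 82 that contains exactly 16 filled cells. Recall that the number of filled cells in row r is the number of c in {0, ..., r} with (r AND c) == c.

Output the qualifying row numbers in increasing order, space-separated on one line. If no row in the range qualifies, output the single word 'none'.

Row r has 2^popcount(r) filled cells, so we need popcount(r) = log2(16) = 4.
Scan r = 38..82 and keep those with exactly 4 one-bits:
r=38=100110 popcount=3 -> skip
r=39=100111 popcount=4 -> KEEP
r=40=101000 popcount=2 -> skip
r=41=101001 popcount=3 -> skip
r=42=101010 popcount=3 -> skip
r=43=101011 popcount=4 -> KEEP
r=44=101100 popcount=3 -> skip
r=45=101101 popcount=4 -> KEEP
r=46=101110 popcount=4 -> KEEP
r=47=101111 popcount=5 -> skip
r=48=110000 popcount=2 -> skip
r=49=110001 popcount=3 -> skip
r=50=110010 popcount=3 -> skip
r=51=110011 popcount=4 -> KEEP
r=52=110100 popcount=3 -> skip
r=53=110101 popcount=4 -> KEEP
r=54=110110 popcount=4 -> KEEP
r=55=110111 popcount=5 -> skip
r=56=111000 popcount=3 -> skip
r=57=111001 popcount=4 -> KEEP
r=58=111010 popcount=4 -> KEEP
r=59=111011 popcount=5 -> skip
r=60=111100 popcount=4 -> KEEP
r=61=111101 popcount=5 -> skip
r=62=111110 popcount=5 -> skip
r=63=111111 popcount=6 -> skip
r=64=1000000 popcount=1 -> skip
r=65=1000001 popcount=2 -> skip
r=66=1000010 popcount=2 -> skip
r=67=1000011 popcount=3 -> skip
r=68=1000100 popcount=2 -> skip
r=69=1000101 popcount=3 -> skip
r=70=1000110 popcount=3 -> skip
r=71=1000111 popcount=4 -> KEEP
r=72=1001000 popcount=2 -> skip
r=73=1001001 popcount=3 -> skip
r=74=1001010 popcount=3 -> skip
r=75=1001011 popcount=4 -> KEEP
r=76=1001100 popcount=3 -> skip
r=77=1001101 popcount=4 -> KEEP
r=78=1001110 popcount=4 -> KEEP
r=79=1001111 popcount=5 -> skip
r=80=1010000 popcount=2 -> skip
r=81=1010001 popcount=3 -> skip
r=82=1010010 popcount=3 -> skip
Kept rows: 39 43 45 46 51 53 54 57 58 60 71 75 77 78

Answer: 39 43 45 46 51 53 54 57 58 60 71 75 77 78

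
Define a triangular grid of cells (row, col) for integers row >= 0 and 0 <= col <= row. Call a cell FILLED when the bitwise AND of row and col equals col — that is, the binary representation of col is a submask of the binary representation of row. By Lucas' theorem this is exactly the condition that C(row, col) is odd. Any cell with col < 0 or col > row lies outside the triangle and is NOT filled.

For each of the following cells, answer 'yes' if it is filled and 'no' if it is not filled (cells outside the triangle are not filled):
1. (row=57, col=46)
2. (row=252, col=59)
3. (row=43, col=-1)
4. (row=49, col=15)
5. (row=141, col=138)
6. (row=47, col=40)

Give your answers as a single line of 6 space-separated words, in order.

(57,46): row=0b111001, col=0b101110, row AND col = 0b101000 = 40; 40 != 46 -> empty
(252,59): row=0b11111100, col=0b111011, row AND col = 0b111000 = 56; 56 != 59 -> empty
(43,-1): col outside [0, 43] -> not filled
(49,15): row=0b110001, col=0b1111, row AND col = 0b1 = 1; 1 != 15 -> empty
(141,138): row=0b10001101, col=0b10001010, row AND col = 0b10001000 = 136; 136 != 138 -> empty
(47,40): row=0b101111, col=0b101000, row AND col = 0b101000 = 40; 40 == 40 -> filled

Answer: no no no no no yes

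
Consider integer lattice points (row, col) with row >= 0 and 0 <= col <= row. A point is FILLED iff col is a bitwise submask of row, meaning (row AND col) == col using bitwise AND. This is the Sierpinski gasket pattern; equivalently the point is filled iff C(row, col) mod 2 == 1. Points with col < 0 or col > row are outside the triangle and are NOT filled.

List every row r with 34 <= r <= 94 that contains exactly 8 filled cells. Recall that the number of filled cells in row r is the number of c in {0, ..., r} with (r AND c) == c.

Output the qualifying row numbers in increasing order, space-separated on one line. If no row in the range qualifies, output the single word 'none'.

Row r has 2^popcount(r) filled cells, so we need popcount(r) = log2(8) = 3.
Scan r = 34..94 and keep those with exactly 3 one-bits:
r=34=100010 popcount=2 -> skip
r=35=100011 popcount=3 -> KEEP
r=36=100100 popcount=2 -> skip
r=37=100101 popcount=3 -> KEEP
r=38=100110 popcount=3 -> KEEP
r=39=100111 popcount=4 -> skip
r=40=101000 popcount=2 -> skip
r=41=101001 popcount=3 -> KEEP
r=42=101010 popcount=3 -> KEEP
r=43=101011 popcount=4 -> skip
r=44=101100 popcount=3 -> KEEP
r=45=101101 popcount=4 -> skip
r=46=101110 popcount=4 -> skip
r=47=101111 popcount=5 -> skip
r=48=110000 popcount=2 -> skip
r=49=110001 popcount=3 -> KEEP
r=50=110010 popcount=3 -> KEEP
r=51=110011 popcount=4 -> skip
r=52=110100 popcount=3 -> KEEP
r=53=110101 popcount=4 -> skip
r=54=110110 popcount=4 -> skip
r=55=110111 popcount=5 -> skip
r=56=111000 popcount=3 -> KEEP
r=57=111001 popcount=4 -> skip
r=58=111010 popcount=4 -> skip
r=59=111011 popcount=5 -> skip
r=60=111100 popcount=4 -> skip
r=61=111101 popcount=5 -> skip
r=62=111110 popcount=5 -> skip
r=63=111111 popcount=6 -> skip
r=64=1000000 popcount=1 -> skip
r=65=1000001 popcount=2 -> skip
r=66=1000010 popcount=2 -> skip
r=67=1000011 popcount=3 -> KEEP
r=68=1000100 popcount=2 -> skip
r=69=1000101 popcount=3 -> KEEP
r=70=1000110 popcount=3 -> KEEP
r=71=1000111 popcount=4 -> skip
r=72=1001000 popcount=2 -> skip
r=73=1001001 popcount=3 -> KEEP
r=74=1001010 popcount=3 -> KEEP
r=75=1001011 popcount=4 -> skip
r=76=1001100 popcount=3 -> KEEP
r=77=1001101 popcount=4 -> skip
r=78=1001110 popcount=4 -> skip
r=79=1001111 popcount=5 -> skip
r=80=1010000 popcount=2 -> skip
r=81=1010001 popcount=3 -> KEEP
r=82=1010010 popcount=3 -> KEEP
r=83=1010011 popcount=4 -> skip
r=84=1010100 popcount=3 -> KEEP
r=85=1010101 popcount=4 -> skip
r=86=1010110 popcount=4 -> skip
r=87=1010111 popcount=5 -> skip
r=88=1011000 popcount=3 -> KEEP
r=89=1011001 popcount=4 -> skip
r=90=1011010 popcount=4 -> skip
r=91=1011011 popcount=5 -> skip
r=92=1011100 popcount=4 -> skip
r=93=1011101 popcount=5 -> skip
r=94=1011110 popcount=5 -> skip
Kept rows: 35 37 38 41 42 44 49 50 52 56 67 69 70 73 74 76 81 82 84 88

Answer: 35 37 38 41 42 44 49 50 52 56 67 69 70 73 74 76 81 82 84 88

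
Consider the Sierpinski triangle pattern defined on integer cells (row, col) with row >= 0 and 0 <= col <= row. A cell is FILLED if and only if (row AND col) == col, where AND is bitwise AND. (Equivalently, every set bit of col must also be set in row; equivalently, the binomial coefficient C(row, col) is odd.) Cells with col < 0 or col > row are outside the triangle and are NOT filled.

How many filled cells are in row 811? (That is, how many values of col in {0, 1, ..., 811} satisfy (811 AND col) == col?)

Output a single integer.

Answer: 64

Derivation:
811 in binary = 1100101011
popcount(811) = number of 1-bits in 1100101011 = 6
A col c satisfies (811 AND c) == c iff every set bit of c is also set in 811; each of the 6 set bits of 811 can independently be on or off in c.
count = 2^6 = 64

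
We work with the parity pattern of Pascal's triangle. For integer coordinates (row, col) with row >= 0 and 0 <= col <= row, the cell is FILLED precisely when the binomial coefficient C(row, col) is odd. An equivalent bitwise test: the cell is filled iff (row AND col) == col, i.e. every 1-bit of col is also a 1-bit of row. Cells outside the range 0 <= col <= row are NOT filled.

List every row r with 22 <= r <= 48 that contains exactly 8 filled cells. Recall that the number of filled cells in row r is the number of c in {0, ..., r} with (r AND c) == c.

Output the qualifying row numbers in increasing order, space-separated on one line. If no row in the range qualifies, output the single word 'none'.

Row r has 2^popcount(r) filled cells, so we need popcount(r) = log2(8) = 3.
Scan r = 22..48 and keep those with exactly 3 one-bits:
r=22=10110 popcount=3 -> KEEP
r=23=10111 popcount=4 -> skip
r=24=11000 popcount=2 -> skip
r=25=11001 popcount=3 -> KEEP
r=26=11010 popcount=3 -> KEEP
r=27=11011 popcount=4 -> skip
r=28=11100 popcount=3 -> KEEP
r=29=11101 popcount=4 -> skip
r=30=11110 popcount=4 -> skip
r=31=11111 popcount=5 -> skip
r=32=100000 popcount=1 -> skip
r=33=100001 popcount=2 -> skip
r=34=100010 popcount=2 -> skip
r=35=100011 popcount=3 -> KEEP
r=36=100100 popcount=2 -> skip
r=37=100101 popcount=3 -> KEEP
r=38=100110 popcount=3 -> KEEP
r=39=100111 popcount=4 -> skip
r=40=101000 popcount=2 -> skip
r=41=101001 popcount=3 -> KEEP
r=42=101010 popcount=3 -> KEEP
r=43=101011 popcount=4 -> skip
r=44=101100 popcount=3 -> KEEP
r=45=101101 popcount=4 -> skip
r=46=101110 popcount=4 -> skip
r=47=101111 popcount=5 -> skip
r=48=110000 popcount=2 -> skip
Kept rows: 22 25 26 28 35 37 38 41 42 44

Answer: 22 25 26 28 35 37 38 41 42 44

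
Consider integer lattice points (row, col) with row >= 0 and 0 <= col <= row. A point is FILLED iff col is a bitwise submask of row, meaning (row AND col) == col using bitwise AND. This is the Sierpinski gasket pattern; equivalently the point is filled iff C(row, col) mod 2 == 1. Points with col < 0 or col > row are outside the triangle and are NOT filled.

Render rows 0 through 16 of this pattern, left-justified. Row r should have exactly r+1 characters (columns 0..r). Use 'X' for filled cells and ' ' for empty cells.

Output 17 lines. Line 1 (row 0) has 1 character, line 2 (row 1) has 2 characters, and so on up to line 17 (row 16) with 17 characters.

Answer: X
XX
X X
XXXX
X   X
XX  XX
X X X X
XXXXXXXX
X       X
XX      XX
X X     X X
XXXX    XXXX
X   X   X   X
XX  XX  XX  XX
X X X X X X X X
XXXXXXXXXXXXXXXX
X               X

Derivation:
r0=0: X
r1=1: XX
r2=10: X X
r3=11: XXXX
r4=100: X   X
r5=101: XX  XX
r6=110: X X X X
r7=111: XXXXXXXX
r8=1000: X       X
r9=1001: XX      XX
r10=1010: X X     X X
r11=1011: XXXX    XXXX
r12=1100: X   X   X   X
r13=1101: XX  XX  XX  XX
r14=1110: X X X X X X X X
r15=1111: XXXXXXXXXXXXXXXX
r16=10000: X               X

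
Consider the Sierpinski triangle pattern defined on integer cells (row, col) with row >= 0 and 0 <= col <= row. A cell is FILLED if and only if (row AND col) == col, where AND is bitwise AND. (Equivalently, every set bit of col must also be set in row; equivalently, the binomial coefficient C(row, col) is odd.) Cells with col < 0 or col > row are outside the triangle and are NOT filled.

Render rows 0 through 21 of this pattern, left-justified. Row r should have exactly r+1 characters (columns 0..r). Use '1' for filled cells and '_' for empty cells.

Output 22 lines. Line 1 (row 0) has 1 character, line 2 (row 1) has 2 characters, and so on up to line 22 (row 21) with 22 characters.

r0=0: 1
r1=1: 11
r2=10: 1_1
r3=11: 1111
r4=100: 1___1
r5=101: 11__11
r6=110: 1_1_1_1
r7=111: 11111111
r8=1000: 1_______1
r9=1001: 11______11
r10=1010: 1_1_____1_1
r11=1011: 1111____1111
r12=1100: 1___1___1___1
r13=1101: 11__11__11__11
r14=1110: 1_1_1_1_1_1_1_1
r15=1111: 1111111111111111
r16=10000: 1_______________1
r17=10001: 11______________11
r18=10010: 1_1_____________1_1
r19=10011: 1111____________1111
r20=10100: 1___1___________1___1
r21=10101: 11__11__________11__11

Answer: 1
11
1_1
1111
1___1
11__11
1_1_1_1
11111111
1_______1
11______11
1_1_____1_1
1111____1111
1___1___1___1
11__11__11__11
1_1_1_1_1_1_1_1
1111111111111111
1_______________1
11______________11
1_1_____________1_1
1111____________1111
1___1___________1___1
11__11__________11__11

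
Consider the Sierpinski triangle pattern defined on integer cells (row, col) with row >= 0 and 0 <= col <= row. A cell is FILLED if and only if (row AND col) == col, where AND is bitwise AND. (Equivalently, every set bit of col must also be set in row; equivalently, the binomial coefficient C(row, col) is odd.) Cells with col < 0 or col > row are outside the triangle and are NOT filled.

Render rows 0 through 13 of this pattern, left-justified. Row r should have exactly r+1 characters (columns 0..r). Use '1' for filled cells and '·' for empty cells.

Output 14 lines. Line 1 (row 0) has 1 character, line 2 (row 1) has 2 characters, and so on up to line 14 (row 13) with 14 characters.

r0=0: 1
r1=1: 11
r2=10: 1·1
r3=11: 1111
r4=100: 1···1
r5=101: 11··11
r6=110: 1·1·1·1
r7=111: 11111111
r8=1000: 1·······1
r9=1001: 11······11
r10=1010: 1·1·····1·1
r11=1011: 1111····1111
r12=1100: 1···1···1···1
r13=1101: 11··11··11··11

Answer: 1
11
1·1
1111
1···1
11··11
1·1·1·1
11111111
1·······1
11······11
1·1·····1·1
1111····1111
1···1···1···1
11··11··11··11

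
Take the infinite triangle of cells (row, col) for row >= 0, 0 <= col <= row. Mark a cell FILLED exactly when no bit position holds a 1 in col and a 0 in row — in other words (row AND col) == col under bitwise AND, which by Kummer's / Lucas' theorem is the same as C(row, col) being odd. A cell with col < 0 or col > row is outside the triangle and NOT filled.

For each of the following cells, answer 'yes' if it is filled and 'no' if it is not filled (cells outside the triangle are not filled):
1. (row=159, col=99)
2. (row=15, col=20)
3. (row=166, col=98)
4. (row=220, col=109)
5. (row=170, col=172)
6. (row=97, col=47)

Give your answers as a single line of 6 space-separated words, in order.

(159,99): row=0b10011111, col=0b1100011, row AND col = 0b11 = 3; 3 != 99 -> empty
(15,20): col outside [0, 15] -> not filled
(166,98): row=0b10100110, col=0b1100010, row AND col = 0b100010 = 34; 34 != 98 -> empty
(220,109): row=0b11011100, col=0b1101101, row AND col = 0b1001100 = 76; 76 != 109 -> empty
(170,172): col outside [0, 170] -> not filled
(97,47): row=0b1100001, col=0b101111, row AND col = 0b100001 = 33; 33 != 47 -> empty

Answer: no no no no no no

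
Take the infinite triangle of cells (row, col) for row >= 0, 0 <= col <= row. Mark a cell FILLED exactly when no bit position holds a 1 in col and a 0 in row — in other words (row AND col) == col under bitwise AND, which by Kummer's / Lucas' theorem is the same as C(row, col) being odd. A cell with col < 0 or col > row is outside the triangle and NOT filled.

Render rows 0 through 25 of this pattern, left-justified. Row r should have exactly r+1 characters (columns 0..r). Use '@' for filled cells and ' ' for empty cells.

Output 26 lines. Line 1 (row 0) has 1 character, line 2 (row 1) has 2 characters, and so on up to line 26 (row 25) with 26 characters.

Answer: @
@@
@ @
@@@@
@   @
@@  @@
@ @ @ @
@@@@@@@@
@       @
@@      @@
@ @     @ @
@@@@    @@@@
@   @   @   @
@@  @@  @@  @@
@ @ @ @ @ @ @ @
@@@@@@@@@@@@@@@@
@               @
@@              @@
@ @             @ @
@@@@            @@@@
@   @           @   @
@@  @@          @@  @@
@ @ @ @         @ @ @ @
@@@@@@@@        @@@@@@@@
@       @       @       @
@@      @@      @@      @@

Derivation:
r0=0: @
r1=1: @@
r2=10: @ @
r3=11: @@@@
r4=100: @   @
r5=101: @@  @@
r6=110: @ @ @ @
r7=111: @@@@@@@@
r8=1000: @       @
r9=1001: @@      @@
r10=1010: @ @     @ @
r11=1011: @@@@    @@@@
r12=1100: @   @   @   @
r13=1101: @@  @@  @@  @@
r14=1110: @ @ @ @ @ @ @ @
r15=1111: @@@@@@@@@@@@@@@@
r16=10000: @               @
r17=10001: @@              @@
r18=10010: @ @             @ @
r19=10011: @@@@            @@@@
r20=10100: @   @           @   @
r21=10101: @@  @@          @@  @@
r22=10110: @ @ @ @         @ @ @ @
r23=10111: @@@@@@@@        @@@@@@@@
r24=11000: @       @       @       @
r25=11001: @@      @@      @@      @@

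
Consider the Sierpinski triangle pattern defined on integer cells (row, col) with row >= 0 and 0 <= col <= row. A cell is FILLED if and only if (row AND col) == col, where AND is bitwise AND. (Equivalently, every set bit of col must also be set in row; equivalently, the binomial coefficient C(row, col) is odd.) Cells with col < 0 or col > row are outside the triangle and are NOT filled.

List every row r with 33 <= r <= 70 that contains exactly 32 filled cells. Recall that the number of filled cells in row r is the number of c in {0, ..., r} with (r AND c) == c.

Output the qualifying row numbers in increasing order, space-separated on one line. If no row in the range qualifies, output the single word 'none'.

Row r has 2^popcount(r) filled cells, so we need popcount(r) = log2(32) = 5.
Scan r = 33..70 and keep those with exactly 5 one-bits:
r=33=100001 popcount=2 -> skip
r=34=100010 popcount=2 -> skip
r=35=100011 popcount=3 -> skip
r=36=100100 popcount=2 -> skip
r=37=100101 popcount=3 -> skip
r=38=100110 popcount=3 -> skip
r=39=100111 popcount=4 -> skip
r=40=101000 popcount=2 -> skip
r=41=101001 popcount=3 -> skip
r=42=101010 popcount=3 -> skip
r=43=101011 popcount=4 -> skip
r=44=101100 popcount=3 -> skip
r=45=101101 popcount=4 -> skip
r=46=101110 popcount=4 -> skip
r=47=101111 popcount=5 -> KEEP
r=48=110000 popcount=2 -> skip
r=49=110001 popcount=3 -> skip
r=50=110010 popcount=3 -> skip
r=51=110011 popcount=4 -> skip
r=52=110100 popcount=3 -> skip
r=53=110101 popcount=4 -> skip
r=54=110110 popcount=4 -> skip
r=55=110111 popcount=5 -> KEEP
r=56=111000 popcount=3 -> skip
r=57=111001 popcount=4 -> skip
r=58=111010 popcount=4 -> skip
r=59=111011 popcount=5 -> KEEP
r=60=111100 popcount=4 -> skip
r=61=111101 popcount=5 -> KEEP
r=62=111110 popcount=5 -> KEEP
r=63=111111 popcount=6 -> skip
r=64=1000000 popcount=1 -> skip
r=65=1000001 popcount=2 -> skip
r=66=1000010 popcount=2 -> skip
r=67=1000011 popcount=3 -> skip
r=68=1000100 popcount=2 -> skip
r=69=1000101 popcount=3 -> skip
r=70=1000110 popcount=3 -> skip
Kept rows: 47 55 59 61 62

Answer: 47 55 59 61 62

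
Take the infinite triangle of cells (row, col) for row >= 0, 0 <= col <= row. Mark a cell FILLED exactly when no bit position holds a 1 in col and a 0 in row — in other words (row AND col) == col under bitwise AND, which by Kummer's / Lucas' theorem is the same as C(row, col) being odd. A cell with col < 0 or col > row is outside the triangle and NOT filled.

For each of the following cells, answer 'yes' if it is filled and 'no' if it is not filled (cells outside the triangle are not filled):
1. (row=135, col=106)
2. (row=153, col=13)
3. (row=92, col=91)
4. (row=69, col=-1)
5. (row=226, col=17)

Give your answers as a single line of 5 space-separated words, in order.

Answer: no no no no no

Derivation:
(135,106): row=0b10000111, col=0b1101010, row AND col = 0b10 = 2; 2 != 106 -> empty
(153,13): row=0b10011001, col=0b1101, row AND col = 0b1001 = 9; 9 != 13 -> empty
(92,91): row=0b1011100, col=0b1011011, row AND col = 0b1011000 = 88; 88 != 91 -> empty
(69,-1): col outside [0, 69] -> not filled
(226,17): row=0b11100010, col=0b10001, row AND col = 0b0 = 0; 0 != 17 -> empty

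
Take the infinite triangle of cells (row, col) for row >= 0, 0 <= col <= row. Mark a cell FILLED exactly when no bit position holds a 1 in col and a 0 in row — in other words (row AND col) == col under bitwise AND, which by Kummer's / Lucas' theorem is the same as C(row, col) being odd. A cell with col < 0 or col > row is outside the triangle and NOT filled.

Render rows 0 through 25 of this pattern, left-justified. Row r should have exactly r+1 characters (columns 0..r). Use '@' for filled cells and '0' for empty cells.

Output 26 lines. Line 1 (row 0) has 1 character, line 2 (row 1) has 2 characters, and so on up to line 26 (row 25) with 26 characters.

Answer: @
@@
@0@
@@@@
@000@
@@00@@
@0@0@0@
@@@@@@@@
@0000000@
@@000000@@
@0@00000@0@
@@@@0000@@@@
@000@000@000@
@@00@@00@@00@@
@0@0@0@0@0@0@0@
@@@@@@@@@@@@@@@@
@000000000000000@
@@00000000000000@@
@0@0000000000000@0@
@@@@000000000000@@@@
@000@00000000000@000@
@@00@@0000000000@@00@@
@0@0@0@000000000@0@0@0@
@@@@@@@@00000000@@@@@@@@
@0000000@0000000@0000000@
@@000000@@000000@@000000@@

Derivation:
r0=0: @
r1=1: @@
r2=10: @0@
r3=11: @@@@
r4=100: @000@
r5=101: @@00@@
r6=110: @0@0@0@
r7=111: @@@@@@@@
r8=1000: @0000000@
r9=1001: @@000000@@
r10=1010: @0@00000@0@
r11=1011: @@@@0000@@@@
r12=1100: @000@000@000@
r13=1101: @@00@@00@@00@@
r14=1110: @0@0@0@0@0@0@0@
r15=1111: @@@@@@@@@@@@@@@@
r16=10000: @000000000000000@
r17=10001: @@00000000000000@@
r18=10010: @0@0000000000000@0@
r19=10011: @@@@000000000000@@@@
r20=10100: @000@00000000000@000@
r21=10101: @@00@@0000000000@@00@@
r22=10110: @0@0@0@000000000@0@0@0@
r23=10111: @@@@@@@@00000000@@@@@@@@
r24=11000: @0000000@0000000@0000000@
r25=11001: @@000000@@000000@@000000@@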